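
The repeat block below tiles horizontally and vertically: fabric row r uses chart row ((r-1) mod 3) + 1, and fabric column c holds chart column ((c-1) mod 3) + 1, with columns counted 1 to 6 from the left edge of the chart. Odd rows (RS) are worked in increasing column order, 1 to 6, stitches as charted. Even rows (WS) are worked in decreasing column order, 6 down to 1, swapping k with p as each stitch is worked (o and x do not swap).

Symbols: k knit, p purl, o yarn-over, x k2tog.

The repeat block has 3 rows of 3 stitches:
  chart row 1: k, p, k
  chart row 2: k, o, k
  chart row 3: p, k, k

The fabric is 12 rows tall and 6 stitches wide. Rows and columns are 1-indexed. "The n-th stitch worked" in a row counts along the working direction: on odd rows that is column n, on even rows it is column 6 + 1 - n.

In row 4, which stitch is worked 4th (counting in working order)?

== STITCH ==
p

Derivation:
Row 4: (4-1) mod 3 = 0, so use chart row 1. Even row -> WS.
Chart row 1 tiled across columns 1-6: k p k k p k
WS: work from column 6 back to column 1 (reverse the tiled row), swapping k<->p (o and x unchanged).
Row 4 as worked: p k p p k p
Stitch 4 in working order -> p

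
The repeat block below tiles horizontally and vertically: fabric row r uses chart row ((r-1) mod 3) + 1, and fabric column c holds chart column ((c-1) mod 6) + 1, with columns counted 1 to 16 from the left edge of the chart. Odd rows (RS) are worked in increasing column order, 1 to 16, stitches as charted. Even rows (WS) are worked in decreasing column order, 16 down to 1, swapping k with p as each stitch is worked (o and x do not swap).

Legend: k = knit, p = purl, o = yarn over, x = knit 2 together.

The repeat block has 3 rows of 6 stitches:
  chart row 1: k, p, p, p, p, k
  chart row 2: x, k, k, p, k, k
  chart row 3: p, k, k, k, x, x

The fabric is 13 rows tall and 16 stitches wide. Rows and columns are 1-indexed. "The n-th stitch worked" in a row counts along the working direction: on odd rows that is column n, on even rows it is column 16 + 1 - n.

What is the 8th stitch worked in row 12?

Stitch:
p

Derivation:
Row 12: (12-1) mod 3 = 2, so use chart row 3. Even row -> WS.
Chart row 3 tiled across columns 1-16: p k k k x x p k k k x x p k k k
WS row: flip the tiled sequence (start at column 16) and apply k<->p; o and x stay.
Row 12 as worked: p p p k x x p p p k x x p p p k
The 8th stitch worked is p.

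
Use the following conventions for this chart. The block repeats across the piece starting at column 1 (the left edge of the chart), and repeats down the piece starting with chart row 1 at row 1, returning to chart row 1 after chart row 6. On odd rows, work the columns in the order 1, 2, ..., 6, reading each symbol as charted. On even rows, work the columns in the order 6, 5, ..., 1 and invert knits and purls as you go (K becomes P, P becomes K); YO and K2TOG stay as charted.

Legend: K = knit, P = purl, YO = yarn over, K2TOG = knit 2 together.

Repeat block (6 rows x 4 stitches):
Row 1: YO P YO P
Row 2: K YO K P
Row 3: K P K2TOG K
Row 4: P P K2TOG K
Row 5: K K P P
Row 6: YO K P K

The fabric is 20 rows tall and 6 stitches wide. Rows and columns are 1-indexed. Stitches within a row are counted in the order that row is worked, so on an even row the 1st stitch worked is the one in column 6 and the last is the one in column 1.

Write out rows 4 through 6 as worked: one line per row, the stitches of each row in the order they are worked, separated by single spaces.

Row 4: chart row 4, WS - tiled (columns 1-6): P P K2TOG K P P; work from column 6 back to 1 with K<->P swapped.
Row 5: chart row 5, RS - tile across columns 1-6 and work as-is.
Row 6: chart row 6, WS - tiled (columns 1-6): YO K P K YO K; work from column 6 back to 1 with K<->P swapped.

Rows as worked:
K K P K2TOG K K
K K P P K K
P YO P K P YO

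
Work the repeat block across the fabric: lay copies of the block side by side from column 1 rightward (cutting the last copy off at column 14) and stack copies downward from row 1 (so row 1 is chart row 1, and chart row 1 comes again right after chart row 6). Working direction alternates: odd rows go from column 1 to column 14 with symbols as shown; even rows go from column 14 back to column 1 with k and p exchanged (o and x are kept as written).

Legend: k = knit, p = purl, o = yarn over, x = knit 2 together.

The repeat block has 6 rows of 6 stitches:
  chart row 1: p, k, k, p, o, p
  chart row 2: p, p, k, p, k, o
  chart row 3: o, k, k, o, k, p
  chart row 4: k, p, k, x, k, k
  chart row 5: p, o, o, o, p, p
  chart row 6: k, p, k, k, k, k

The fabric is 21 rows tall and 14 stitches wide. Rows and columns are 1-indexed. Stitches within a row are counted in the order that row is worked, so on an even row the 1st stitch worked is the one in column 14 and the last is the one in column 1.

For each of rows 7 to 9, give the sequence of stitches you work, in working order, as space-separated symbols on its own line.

Row 7: chart row 1, RS - tile across columns 1-14 and work as-is.
Row 8: chart row 2, WS - tiled (columns 1-14): p p k p k o p p k p k o p p; work from column 14 back to 1 with k<->p swapped.
Row 9: chart row 3, RS - tile across columns 1-14 and work as-is.

== ROWS AS WORKED ==
p k k p o p p k k p o p p k
k k o p k p k k o p k p k k
o k k o k p o k k o k p o k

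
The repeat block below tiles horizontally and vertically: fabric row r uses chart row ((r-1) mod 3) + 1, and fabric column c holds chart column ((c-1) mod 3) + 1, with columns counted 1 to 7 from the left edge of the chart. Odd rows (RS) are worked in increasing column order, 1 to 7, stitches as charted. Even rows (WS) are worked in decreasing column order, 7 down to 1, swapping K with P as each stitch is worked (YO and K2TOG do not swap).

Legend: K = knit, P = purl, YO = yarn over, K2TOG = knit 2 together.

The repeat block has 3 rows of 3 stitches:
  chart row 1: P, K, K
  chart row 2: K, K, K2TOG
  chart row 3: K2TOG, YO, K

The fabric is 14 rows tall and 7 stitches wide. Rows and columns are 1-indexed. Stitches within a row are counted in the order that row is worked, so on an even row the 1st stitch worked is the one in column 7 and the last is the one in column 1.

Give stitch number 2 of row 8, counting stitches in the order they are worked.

For row 8: chart row = ((8-1) mod 3) + 1 = 2; this is a WS (even) row.
Chart row 2 tiled across columns 1-7: K K K2TOG K K K2TOG K
Wrong side: read the tiled row from column 7 down to 1 and exchange K with P (leave YO, K2TOG).
Row 8 as worked: P K2TOG P P K2TOG P P
Stitch 2 in working order -> K2TOG

Result:
K2TOG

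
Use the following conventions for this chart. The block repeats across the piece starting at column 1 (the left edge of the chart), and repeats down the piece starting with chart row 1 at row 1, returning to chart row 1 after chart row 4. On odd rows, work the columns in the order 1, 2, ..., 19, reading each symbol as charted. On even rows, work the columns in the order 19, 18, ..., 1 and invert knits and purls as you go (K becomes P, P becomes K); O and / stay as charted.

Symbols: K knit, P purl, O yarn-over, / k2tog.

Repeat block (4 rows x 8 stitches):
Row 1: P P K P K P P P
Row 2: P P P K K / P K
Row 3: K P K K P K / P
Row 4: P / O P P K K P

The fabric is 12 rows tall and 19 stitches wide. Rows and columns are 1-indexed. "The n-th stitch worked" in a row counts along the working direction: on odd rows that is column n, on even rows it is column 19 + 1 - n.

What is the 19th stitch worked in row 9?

Row 9: (9-1) mod 4 = 0, so use chart row 1. Odd row -> RS.
Chart row 1 tiled across columns 1-19: P P K P K P P P P P K P K P P P P P K
RS row: no reversal, no swap; stitch n worked = column n.
Stitch 19 in working order -> K

Result:
K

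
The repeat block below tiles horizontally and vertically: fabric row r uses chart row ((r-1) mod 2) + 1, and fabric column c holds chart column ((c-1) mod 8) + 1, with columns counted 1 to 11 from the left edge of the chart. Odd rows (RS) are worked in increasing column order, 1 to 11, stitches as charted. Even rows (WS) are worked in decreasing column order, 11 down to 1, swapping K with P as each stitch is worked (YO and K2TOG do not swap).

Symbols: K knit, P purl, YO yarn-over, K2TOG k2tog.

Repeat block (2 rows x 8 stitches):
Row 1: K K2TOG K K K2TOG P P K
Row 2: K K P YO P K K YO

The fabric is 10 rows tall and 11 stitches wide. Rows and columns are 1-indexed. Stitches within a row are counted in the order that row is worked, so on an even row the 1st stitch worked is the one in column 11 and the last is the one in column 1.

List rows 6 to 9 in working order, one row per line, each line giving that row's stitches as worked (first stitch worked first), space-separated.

Rows as worked:
K P P YO P P K YO K P P
K K2TOG K K K2TOG P P K K K2TOG K
K P P YO P P K YO K P P
K K2TOG K K K2TOG P P K K K2TOG K

Derivation:
Row 6: chart row 2, WS - tiled (columns 1-11): K K P YO P K K YO K K P; work from column 11 back to 1 with K<->P swapped.
Row 7: chart row 1, RS - tile across columns 1-11 and work as-is.
Row 8: chart row 2, WS - tiled (columns 1-11): K K P YO P K K YO K K P; work from column 11 back to 1 with K<->P swapped.
Row 9: chart row 1, RS - tile across columns 1-11 and work as-is.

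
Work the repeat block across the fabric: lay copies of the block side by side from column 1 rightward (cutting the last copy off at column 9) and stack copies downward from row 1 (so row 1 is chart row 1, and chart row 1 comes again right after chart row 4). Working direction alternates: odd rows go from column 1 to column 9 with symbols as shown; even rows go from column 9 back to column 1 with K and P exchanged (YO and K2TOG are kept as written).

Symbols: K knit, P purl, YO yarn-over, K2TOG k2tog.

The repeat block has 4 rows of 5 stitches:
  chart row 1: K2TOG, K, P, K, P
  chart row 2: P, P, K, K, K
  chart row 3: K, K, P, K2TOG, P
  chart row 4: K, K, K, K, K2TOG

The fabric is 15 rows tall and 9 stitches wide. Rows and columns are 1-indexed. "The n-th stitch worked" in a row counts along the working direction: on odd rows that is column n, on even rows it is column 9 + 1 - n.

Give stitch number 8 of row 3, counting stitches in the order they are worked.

For row 3: chart row = ((3-1) mod 4) + 1 = 3; this is a RS (odd) row.
Chart row 3 tiled across columns 1-9: K K P K2TOG P K K P K2TOG
Right side: take the tiled row as-is (worked left to right from column 1).
Stitch 8 in working order -> P

Result:
P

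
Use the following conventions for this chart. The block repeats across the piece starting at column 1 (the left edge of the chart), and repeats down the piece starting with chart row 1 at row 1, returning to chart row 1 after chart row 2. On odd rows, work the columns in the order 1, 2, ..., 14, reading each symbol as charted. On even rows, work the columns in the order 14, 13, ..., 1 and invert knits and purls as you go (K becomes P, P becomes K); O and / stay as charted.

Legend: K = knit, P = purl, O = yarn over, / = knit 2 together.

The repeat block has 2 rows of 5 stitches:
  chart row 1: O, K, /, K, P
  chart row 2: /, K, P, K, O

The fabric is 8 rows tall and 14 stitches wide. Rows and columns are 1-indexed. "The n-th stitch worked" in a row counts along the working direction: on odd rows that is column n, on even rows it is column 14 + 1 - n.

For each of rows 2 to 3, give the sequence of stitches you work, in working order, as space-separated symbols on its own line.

Row 2: chart row 2, WS - tiled (columns 1-14): / K P K O / K P K O / K P K; work from column 14 back to 1 with K<->P swapped.
Row 3: chart row 1, RS - tile across columns 1-14 and work as-is.

Rows as worked:
P K P / O P K P / O P K P /
O K / K P O K / K P O K / K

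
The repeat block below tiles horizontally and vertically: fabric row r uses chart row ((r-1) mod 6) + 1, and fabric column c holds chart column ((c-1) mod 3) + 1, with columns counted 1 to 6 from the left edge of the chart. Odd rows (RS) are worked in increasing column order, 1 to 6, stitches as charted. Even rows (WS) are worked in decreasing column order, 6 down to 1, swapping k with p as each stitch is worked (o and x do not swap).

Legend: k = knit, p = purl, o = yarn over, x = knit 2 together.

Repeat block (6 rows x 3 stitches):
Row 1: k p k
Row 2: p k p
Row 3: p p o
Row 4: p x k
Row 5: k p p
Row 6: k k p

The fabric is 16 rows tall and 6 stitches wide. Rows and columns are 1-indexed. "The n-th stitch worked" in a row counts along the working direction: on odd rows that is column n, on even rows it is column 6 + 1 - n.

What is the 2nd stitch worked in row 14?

== STITCH ==
p

Derivation:
Row 14 uses chart row ((14-1) mod 6)+1 = 2. Row 14 is even, so WS.
Chart row 2 tiled across columns 1-6: p k p p k p
WS: work from column 6 back to column 1 (reverse the tiled row), swapping k<->p (o and x unchanged).
Row 14 as worked: k p k k p k
The 2nd stitch worked is p.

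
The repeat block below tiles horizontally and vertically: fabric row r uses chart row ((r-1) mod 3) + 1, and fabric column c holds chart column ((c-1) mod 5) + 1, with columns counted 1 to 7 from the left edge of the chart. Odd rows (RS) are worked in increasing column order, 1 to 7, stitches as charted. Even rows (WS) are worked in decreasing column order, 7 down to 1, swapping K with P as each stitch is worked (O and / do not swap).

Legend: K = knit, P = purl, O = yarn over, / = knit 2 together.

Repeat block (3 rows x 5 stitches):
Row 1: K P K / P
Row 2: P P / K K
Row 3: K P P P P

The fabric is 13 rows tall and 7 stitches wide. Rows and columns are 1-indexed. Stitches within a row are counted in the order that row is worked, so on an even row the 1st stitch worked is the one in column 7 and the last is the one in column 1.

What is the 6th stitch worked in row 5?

For row 5: chart row = ((5-1) mod 3) + 1 = 2; this is a RS (odd) row.
Chart row 2 tiled across columns 1-7: P P / K K P P
Right side: take the tiled row as-is (worked left to right from column 1).
Counting 6 along the worked row gives P.

Stitch:
P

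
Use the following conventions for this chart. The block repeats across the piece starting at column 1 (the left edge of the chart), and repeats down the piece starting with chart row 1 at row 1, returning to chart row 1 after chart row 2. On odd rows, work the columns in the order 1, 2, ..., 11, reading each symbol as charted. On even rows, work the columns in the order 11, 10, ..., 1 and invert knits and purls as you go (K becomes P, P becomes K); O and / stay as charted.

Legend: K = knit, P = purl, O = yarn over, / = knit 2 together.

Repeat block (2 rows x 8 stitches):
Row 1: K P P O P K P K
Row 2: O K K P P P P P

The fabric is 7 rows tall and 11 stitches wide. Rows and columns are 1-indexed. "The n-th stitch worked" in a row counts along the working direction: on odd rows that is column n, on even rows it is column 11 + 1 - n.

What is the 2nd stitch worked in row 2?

Stitch:
P

Derivation:
For row 2: chart row = ((2-1) mod 2) + 1 = 2; this is a WS (even) row.
Chart row 2 tiled across columns 1-11: O K K P P P P P O K K
Wrong side: read the tiled row from column 11 down to 1 and exchange K with P (leave O, /).
Row 2 as worked: P P O K K K K K P P O
The 2nd stitch worked is P.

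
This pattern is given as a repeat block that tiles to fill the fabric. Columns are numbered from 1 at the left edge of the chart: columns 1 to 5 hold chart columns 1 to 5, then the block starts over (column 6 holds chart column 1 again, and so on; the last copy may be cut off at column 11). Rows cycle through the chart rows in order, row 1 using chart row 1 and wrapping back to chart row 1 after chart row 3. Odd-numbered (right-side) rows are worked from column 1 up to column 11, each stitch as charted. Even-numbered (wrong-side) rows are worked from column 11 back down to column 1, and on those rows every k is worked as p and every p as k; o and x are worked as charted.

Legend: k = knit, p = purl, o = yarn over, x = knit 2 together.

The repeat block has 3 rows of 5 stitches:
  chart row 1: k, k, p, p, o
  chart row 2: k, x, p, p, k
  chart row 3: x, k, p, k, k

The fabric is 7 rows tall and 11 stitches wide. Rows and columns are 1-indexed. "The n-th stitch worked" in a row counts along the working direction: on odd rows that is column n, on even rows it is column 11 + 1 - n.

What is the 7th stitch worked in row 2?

== STITCH ==
p

Derivation:
Row 2 uses chart row ((2-1) mod 3)+1 = 2. Row 2 is even, so WS.
Chart row 2 tiled across columns 1-11: k x p p k k x p p k k
Wrong side: read the tiled row from column 11 down to 1 and exchange k with p (leave o, x).
Row 2 as worked: p p k k x p p k k x p
Stitch 7 in working order -> p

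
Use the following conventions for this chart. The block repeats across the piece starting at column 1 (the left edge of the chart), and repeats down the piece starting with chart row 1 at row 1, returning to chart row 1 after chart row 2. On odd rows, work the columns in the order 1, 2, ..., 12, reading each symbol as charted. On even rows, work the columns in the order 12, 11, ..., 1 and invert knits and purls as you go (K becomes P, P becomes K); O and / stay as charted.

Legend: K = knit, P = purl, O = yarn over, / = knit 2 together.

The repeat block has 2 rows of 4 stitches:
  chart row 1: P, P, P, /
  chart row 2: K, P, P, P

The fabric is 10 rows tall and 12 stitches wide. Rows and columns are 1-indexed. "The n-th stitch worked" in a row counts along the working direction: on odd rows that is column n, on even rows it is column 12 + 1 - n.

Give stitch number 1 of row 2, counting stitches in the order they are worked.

Stitch:
K

Derivation:
Row 2: (2-1) mod 2 = 1, so use chart row 2. Even row -> WS.
Chart row 2 tiled across columns 1-12: K P P P K P P P K P P P
WS: work from column 12 back to column 1 (reverse the tiled row), swapping K<->P (O and / unchanged).
Row 2 as worked: K K K P K K K P K K K P
Stitch 1 in working order -> K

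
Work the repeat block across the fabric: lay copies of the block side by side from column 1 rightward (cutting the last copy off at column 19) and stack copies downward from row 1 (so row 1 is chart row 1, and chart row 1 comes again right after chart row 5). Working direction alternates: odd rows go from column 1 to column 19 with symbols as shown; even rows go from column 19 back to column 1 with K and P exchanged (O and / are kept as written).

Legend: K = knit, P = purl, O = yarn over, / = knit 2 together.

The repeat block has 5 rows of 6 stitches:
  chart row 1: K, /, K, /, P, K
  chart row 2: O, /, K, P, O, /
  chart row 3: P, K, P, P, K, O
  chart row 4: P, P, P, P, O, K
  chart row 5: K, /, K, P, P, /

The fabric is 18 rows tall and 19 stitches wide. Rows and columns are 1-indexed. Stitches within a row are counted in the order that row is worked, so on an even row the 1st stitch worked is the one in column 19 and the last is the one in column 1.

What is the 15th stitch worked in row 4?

Row 4: (4-1) mod 5 = 3, so use chart row 4. Even row -> WS.
Chart row 4 tiled across columns 1-19: P P P P O K P P P P O K P P P P O K P
Wrong side: read the tiled row from column 19 down to 1 and exchange K with P (leave O, /).
Row 4 as worked: K P O K K K K P O K K K K P O K K K K
Stitch 15 in working order -> O

Result:
O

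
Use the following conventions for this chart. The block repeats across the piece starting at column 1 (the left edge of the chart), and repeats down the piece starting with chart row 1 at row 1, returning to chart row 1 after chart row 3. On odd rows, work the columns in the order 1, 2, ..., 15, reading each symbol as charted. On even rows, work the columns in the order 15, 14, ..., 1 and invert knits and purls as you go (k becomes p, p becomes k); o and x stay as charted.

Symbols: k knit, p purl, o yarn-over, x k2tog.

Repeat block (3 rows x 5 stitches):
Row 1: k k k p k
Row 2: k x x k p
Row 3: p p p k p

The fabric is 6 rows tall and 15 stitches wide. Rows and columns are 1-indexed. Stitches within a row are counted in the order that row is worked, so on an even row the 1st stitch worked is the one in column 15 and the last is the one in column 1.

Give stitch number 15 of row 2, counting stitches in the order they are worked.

For row 2: chart row = ((2-1) mod 3) + 1 = 2; this is a WS (even) row.
Chart row 2 tiled across columns 1-15: k x x k p k x x k p k x x k p
Wrong side: read the tiled row from column 15 down to 1 and exchange k with p (leave o, x).
Row 2 as worked: k p x x p k p x x p k p x x p
The 15th stitch worked is p.

== STITCH ==
p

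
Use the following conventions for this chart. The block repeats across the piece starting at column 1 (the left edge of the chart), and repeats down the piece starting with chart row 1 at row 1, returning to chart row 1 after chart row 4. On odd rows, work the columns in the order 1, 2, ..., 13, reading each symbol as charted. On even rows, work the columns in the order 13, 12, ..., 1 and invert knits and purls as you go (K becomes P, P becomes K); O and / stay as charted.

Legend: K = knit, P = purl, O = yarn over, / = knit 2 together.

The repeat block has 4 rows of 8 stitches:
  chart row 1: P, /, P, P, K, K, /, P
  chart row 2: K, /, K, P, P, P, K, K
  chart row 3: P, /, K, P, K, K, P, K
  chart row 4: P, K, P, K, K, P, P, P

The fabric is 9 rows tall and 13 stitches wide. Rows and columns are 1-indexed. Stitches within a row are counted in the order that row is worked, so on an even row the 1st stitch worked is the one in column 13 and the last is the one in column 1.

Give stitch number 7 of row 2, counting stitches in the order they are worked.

Row 2: (2-1) mod 4 = 1, so use chart row 2. Even row -> WS.
Chart row 2 tiled across columns 1-13: K / K P P P K K K / K P P
WS: work from column 13 back to column 1 (reverse the tiled row), swapping K<->P (O and / unchanged).
Row 2 as worked: K K P / P P P K K K P / P
Counting 7 along the worked row gives P.

Stitch:
P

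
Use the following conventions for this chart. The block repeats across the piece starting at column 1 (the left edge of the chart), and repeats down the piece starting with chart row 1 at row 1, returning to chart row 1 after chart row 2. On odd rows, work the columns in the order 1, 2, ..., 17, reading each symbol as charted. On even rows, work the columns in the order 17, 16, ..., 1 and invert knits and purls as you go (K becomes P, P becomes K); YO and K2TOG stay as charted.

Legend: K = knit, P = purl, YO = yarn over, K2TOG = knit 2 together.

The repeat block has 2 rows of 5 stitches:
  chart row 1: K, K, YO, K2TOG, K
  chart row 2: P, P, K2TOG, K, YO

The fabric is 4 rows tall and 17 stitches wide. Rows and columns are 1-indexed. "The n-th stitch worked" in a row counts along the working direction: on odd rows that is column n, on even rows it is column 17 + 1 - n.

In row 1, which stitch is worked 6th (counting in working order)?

Row 1 uses chart row ((1-1) mod 2)+1 = 1. Row 1 is odd, so RS.
Chart row 1 tiled across columns 1-17: K K YO K2TOG K K K YO K2TOG K K K YO K2TOG K K K
Right side: take the tiled row as-is (worked left to right from column 1).
Counting 6 along the worked row gives K.

== STITCH ==
K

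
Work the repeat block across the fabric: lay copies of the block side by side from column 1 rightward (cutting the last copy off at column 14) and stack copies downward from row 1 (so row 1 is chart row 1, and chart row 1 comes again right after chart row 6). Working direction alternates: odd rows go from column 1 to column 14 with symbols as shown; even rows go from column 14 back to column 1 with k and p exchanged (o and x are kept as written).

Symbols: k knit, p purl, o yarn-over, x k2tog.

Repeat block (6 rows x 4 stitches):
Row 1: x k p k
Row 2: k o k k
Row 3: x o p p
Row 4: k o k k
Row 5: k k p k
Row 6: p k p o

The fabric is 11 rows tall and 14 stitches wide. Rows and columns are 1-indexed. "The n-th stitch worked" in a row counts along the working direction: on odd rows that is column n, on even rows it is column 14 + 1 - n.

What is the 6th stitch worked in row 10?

Stitch:
p

Derivation:
For row 10: chart row = ((10-1) mod 6) + 1 = 4; this is a WS (even) row.
Chart row 4 tiled across columns 1-14: k o k k k o k k k o k k k o
WS row: flip the tiled sequence (start at column 14) and apply k<->p; o and x stay.
Row 10 as worked: o p p p o p p p o p p p o p
Counting 6 along the worked row gives p.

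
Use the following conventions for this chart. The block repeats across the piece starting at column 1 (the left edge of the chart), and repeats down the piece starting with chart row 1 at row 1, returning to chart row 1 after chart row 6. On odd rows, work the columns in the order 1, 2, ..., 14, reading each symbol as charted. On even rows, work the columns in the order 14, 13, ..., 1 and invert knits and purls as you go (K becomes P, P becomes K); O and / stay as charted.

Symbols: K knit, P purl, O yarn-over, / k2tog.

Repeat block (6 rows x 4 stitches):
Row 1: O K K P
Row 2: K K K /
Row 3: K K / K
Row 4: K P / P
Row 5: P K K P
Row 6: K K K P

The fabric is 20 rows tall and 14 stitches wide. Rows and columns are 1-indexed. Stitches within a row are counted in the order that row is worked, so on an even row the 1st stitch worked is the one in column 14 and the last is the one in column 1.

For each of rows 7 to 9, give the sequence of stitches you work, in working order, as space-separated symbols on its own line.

Row 7: chart row 1, RS - tile across columns 1-14 and work as-is.
Row 8: chart row 2, WS - tiled (columns 1-14): K K K / K K K / K K K / K K; work from column 14 back to 1 with K<->P swapped.
Row 9: chart row 3, RS - tile across columns 1-14 and work as-is.

Rows as worked:
O K K P O K K P O K K P O K
P P / P P P / P P P / P P P
K K / K K K / K K K / K K K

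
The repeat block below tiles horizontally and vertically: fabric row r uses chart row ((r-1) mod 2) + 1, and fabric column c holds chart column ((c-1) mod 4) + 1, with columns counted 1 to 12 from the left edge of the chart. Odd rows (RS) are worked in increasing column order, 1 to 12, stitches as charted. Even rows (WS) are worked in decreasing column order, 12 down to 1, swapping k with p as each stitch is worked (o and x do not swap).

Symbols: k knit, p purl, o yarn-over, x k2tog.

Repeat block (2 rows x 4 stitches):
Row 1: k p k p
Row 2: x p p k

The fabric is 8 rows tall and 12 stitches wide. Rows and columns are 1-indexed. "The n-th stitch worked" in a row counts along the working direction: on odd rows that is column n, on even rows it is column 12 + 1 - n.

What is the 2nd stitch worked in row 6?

Stitch:
k

Derivation:
For row 6: chart row = ((6-1) mod 2) + 1 = 2; this is a WS (even) row.
Chart row 2 tiled across columns 1-12: x p p k x p p k x p p k
WS: work from column 12 back to column 1 (reverse the tiled row), swapping k<->p (o and x unchanged).
Row 6 as worked: p k k x p k k x p k k x
The 2nd stitch worked is k.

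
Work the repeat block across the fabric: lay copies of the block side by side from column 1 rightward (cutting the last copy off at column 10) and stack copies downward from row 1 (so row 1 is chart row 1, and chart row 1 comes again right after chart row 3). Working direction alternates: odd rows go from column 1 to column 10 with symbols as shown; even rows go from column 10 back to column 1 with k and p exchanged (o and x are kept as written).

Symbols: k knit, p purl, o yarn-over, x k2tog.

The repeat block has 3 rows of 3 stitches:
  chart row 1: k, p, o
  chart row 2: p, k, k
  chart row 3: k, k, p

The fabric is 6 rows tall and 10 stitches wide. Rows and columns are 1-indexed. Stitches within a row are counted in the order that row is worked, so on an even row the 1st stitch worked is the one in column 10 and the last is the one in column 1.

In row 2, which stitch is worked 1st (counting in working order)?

For row 2: chart row = ((2-1) mod 3) + 1 = 2; this is a WS (even) row.
Chart row 2 tiled across columns 1-10: p k k p k k p k k p
WS: work from column 10 back to column 1 (reverse the tiled row), swapping k<->p (o and x unchanged).
Row 2 as worked: k p p k p p k p p k
Counting 1 along the worked row gives k.

Result:
k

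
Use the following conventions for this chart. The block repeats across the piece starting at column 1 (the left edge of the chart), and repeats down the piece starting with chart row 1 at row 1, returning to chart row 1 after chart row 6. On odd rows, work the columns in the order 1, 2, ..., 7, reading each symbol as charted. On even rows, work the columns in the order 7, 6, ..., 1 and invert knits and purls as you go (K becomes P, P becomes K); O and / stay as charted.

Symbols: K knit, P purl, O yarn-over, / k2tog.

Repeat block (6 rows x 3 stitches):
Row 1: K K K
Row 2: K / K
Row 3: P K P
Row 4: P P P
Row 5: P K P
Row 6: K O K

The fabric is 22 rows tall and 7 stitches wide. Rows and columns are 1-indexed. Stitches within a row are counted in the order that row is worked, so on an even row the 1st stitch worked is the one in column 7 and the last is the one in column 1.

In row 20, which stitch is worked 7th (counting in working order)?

Result:
P

Derivation:
Row 20: (20-1) mod 6 = 1, so use chart row 2. Even row -> WS.
Chart row 2 tiled across columns 1-7: K / K K / K K
WS: work from column 7 back to column 1 (reverse the tiled row), swapping K<->P (O and / unchanged).
Row 20 as worked: P P / P P / P
The 7th stitch worked is P.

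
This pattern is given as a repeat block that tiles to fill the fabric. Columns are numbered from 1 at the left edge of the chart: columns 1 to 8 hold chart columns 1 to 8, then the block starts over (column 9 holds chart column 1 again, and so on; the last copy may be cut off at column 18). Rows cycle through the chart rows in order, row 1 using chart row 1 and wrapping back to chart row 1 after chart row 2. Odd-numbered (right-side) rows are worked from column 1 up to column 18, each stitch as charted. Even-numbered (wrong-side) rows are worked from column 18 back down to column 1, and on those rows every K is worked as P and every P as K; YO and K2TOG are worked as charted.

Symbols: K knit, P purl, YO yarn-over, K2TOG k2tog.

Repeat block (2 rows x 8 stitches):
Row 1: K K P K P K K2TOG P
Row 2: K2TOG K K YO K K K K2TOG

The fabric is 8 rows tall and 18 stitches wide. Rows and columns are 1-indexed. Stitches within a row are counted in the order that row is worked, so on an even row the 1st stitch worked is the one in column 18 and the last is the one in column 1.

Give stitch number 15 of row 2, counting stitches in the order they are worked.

For row 2: chart row = ((2-1) mod 2) + 1 = 2; this is a WS (even) row.
Chart row 2 tiled across columns 1-18: K2TOG K K YO K K K K2TOG K2TOG K K YO K K K K2TOG K2TOG K
WS: work from column 18 back to column 1 (reverse the tiled row), swapping K<->P (YO and K2TOG unchanged).
Row 2 as worked: P K2TOG K2TOG P P P YO P P K2TOG K2TOG P P P YO P P K2TOG
Counting 15 along the worked row gives YO.

Stitch:
YO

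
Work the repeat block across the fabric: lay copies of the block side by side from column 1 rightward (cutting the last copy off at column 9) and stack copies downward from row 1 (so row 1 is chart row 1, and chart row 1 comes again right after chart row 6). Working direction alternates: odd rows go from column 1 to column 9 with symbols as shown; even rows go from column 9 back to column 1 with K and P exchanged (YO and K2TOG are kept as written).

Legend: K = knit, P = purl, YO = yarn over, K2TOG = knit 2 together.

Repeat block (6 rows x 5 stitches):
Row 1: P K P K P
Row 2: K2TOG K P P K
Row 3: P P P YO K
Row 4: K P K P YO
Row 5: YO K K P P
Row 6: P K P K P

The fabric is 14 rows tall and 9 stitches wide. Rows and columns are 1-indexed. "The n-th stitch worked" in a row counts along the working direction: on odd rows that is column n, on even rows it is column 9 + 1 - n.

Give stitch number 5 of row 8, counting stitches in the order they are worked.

For row 8: chart row = ((8-1) mod 6) + 1 = 2; this is a WS (even) row.
Chart row 2 tiled across columns 1-9: K2TOG K P P K K2TOG K P P
WS row: flip the tiled sequence (start at column 9) and apply K<->P; YO and K2TOG stay.
Row 8 as worked: K K P K2TOG P K K P K2TOG
Counting 5 along the worked row gives P.

== STITCH ==
P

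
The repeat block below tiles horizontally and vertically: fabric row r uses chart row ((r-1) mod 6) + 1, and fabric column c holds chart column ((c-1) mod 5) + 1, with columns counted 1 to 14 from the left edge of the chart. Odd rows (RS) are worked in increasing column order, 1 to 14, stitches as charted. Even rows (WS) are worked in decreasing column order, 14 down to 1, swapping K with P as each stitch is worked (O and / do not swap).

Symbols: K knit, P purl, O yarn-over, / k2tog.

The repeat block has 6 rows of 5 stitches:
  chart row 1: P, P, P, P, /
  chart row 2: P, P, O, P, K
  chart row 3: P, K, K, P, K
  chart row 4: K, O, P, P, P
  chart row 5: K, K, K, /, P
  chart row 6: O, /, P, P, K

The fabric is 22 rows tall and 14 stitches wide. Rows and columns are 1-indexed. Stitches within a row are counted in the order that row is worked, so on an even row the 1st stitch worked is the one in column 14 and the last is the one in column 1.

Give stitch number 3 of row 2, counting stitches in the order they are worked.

For row 2: chart row = ((2-1) mod 6) + 1 = 2; this is a WS (even) row.
Chart row 2 tiled across columns 1-14: P P O P K P P O P K P P O P
WS: work from column 14 back to column 1 (reverse the tiled row), swapping K<->P (O and / unchanged).
Row 2 as worked: K O K K P K O K K P K O K K
Stitch 3 in working order -> K

Result:
K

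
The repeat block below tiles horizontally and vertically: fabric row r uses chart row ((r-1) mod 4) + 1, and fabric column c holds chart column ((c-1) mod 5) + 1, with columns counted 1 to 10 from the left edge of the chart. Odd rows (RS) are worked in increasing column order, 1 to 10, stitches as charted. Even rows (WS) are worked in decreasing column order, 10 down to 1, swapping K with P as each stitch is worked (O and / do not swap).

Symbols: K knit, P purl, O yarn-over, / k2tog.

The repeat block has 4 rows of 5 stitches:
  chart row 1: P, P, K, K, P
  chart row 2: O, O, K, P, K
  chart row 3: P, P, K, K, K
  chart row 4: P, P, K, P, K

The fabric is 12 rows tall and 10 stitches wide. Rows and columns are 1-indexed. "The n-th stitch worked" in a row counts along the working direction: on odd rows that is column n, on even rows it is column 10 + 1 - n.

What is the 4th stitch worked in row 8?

Stitch:
K

Derivation:
Row 8 uses chart row ((8-1) mod 4)+1 = 4. Row 8 is even, so WS.
Chart row 4 tiled across columns 1-10: P P K P K P P K P K
WS: work from column 10 back to column 1 (reverse the tiled row), swapping K<->P (O and / unchanged).
Row 8 as worked: P K P K K P K P K K
Counting 4 along the worked row gives K.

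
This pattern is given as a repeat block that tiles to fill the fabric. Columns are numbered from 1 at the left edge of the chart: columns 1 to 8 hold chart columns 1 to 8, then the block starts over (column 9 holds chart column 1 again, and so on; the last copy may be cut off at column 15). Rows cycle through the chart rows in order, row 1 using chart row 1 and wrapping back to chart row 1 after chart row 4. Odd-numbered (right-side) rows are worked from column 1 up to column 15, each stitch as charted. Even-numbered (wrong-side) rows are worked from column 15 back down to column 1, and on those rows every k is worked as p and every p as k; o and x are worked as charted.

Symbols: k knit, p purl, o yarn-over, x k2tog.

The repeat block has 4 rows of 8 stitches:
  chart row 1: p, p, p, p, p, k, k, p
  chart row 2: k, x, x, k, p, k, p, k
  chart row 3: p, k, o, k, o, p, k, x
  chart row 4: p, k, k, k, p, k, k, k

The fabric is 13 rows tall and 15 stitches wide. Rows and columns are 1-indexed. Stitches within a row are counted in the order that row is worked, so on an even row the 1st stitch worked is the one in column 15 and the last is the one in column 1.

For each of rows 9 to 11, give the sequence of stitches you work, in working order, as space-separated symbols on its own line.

== ROWS AS WORKED ==
p p p p p k k p p p p p p k k
k p k p x x p p k p k p x x p
p k o k o p k x p k o k o p k

Derivation:
Row 9: chart row 1, RS - tile across columns 1-15 and work as-is.
Row 10: chart row 2, WS - tiled (columns 1-15): k x x k p k p k k x x k p k p; work from column 15 back to 1 with k<->p swapped.
Row 11: chart row 3, RS - tile across columns 1-15 and work as-is.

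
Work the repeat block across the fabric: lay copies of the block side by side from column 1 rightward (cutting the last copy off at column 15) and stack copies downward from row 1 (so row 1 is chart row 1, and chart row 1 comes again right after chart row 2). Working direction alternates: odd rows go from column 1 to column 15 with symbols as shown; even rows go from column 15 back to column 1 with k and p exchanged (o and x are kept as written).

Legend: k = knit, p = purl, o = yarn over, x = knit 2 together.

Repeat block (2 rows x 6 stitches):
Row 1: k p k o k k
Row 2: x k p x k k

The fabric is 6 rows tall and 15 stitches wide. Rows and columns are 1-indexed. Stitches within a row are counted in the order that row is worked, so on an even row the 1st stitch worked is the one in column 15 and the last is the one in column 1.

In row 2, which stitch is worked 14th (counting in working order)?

Row 2: (2-1) mod 2 = 1, so use chart row 2. Even row -> WS.
Chart row 2 tiled across columns 1-15: x k p x k k x k p x k k x k p
WS row: flip the tiled sequence (start at column 15) and apply k<->p; o and x stay.
Row 2 as worked: k p x p p x k p x p p x k p x
The 14th stitch worked is p.

== STITCH ==
p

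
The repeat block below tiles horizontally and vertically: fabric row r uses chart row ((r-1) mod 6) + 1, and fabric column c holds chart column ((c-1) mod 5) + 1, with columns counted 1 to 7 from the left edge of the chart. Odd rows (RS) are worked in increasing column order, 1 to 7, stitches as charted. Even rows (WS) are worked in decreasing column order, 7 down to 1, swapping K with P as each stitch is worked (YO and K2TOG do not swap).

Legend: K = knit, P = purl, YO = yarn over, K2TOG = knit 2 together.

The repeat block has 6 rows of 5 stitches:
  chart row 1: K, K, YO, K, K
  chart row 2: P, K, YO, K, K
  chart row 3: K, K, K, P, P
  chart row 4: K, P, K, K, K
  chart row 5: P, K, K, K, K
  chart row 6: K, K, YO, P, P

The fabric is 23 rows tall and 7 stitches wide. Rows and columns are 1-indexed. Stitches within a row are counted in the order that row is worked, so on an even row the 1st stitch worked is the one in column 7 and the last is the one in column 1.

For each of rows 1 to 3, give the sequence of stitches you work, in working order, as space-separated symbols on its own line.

Row 1: chart row 1, RS - tile across columns 1-7 and work as-is.
Row 2: chart row 2, WS - tiled (columns 1-7): P K YO K K P K; work from column 7 back to 1 with K<->P swapped.
Row 3: chart row 3, RS - tile across columns 1-7 and work as-is.

== ROWS AS WORKED ==
K K YO K K K K
P K P P YO P K
K K K P P K K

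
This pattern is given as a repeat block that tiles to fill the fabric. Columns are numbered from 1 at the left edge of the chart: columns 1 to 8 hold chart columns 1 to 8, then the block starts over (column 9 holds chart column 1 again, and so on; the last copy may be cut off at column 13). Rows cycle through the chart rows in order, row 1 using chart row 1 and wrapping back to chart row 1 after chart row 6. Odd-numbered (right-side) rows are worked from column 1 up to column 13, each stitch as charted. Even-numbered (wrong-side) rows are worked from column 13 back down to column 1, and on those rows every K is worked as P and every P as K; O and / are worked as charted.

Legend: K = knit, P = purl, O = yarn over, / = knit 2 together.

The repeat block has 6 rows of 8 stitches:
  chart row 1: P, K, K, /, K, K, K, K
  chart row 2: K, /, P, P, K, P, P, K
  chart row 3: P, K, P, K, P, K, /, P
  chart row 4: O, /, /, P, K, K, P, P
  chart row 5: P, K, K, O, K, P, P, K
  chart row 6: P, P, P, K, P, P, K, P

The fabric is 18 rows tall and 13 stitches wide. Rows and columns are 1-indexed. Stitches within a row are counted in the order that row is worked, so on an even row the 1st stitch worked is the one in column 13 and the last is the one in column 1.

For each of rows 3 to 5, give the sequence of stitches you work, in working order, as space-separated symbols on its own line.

Row 3: chart row 3, RS - tile across columns 1-13 and work as-is.
Row 4: chart row 4, WS - tiled (columns 1-13): O / / P K K P P O / / P K; work from column 13 back to 1 with K<->P swapped.
Row 5: chart row 5, RS - tile across columns 1-13 and work as-is.

== ROWS AS WORKED ==
P K P K P K / P P K P K P
P K / / O K K P P K / / O
P K K O K P P K P K K O K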